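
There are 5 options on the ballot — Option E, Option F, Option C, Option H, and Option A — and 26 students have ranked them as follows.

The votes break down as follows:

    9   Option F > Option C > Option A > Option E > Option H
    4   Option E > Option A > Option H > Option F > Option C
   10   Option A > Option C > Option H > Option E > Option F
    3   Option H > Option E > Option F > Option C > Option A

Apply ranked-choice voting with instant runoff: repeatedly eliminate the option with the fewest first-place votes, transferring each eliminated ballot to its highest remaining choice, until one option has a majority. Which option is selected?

Round 1: Option A 10, Option F 9, Option E 4, Option H 3, Option C 0. Option C has the fewest and is eliminated.
Round 2: Option A 10, Option F 9, Option E 4, Option H 3. Option H has the fewest and is eliminated.
Round 3: Option A 10, Option F 9, Option E 7. Option E has the fewest and is eliminated.
Round 4: Option A 14, Option F 12. Option A has a majority.

Option A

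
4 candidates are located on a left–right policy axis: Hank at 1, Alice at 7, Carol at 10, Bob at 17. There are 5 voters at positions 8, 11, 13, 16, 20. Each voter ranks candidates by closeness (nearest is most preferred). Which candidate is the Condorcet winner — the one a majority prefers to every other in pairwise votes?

Carol

With single-peaked preferences on a line, the Condorcet winner is the candidate closest to the median voter.
The median voter (position 13) is closest to Carol at 10.
Check: Carol vs Bob — voters closer to Carol: 3 of 5.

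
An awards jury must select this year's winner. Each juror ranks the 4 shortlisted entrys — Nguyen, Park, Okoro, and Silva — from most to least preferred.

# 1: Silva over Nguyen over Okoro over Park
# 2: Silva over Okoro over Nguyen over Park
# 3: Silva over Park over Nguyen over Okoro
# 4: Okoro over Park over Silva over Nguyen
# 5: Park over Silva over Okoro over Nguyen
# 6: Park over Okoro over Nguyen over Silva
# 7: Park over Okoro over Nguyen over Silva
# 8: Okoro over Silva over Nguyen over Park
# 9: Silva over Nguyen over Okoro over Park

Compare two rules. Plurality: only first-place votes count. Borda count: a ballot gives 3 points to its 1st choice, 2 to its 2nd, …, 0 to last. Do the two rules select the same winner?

Yes

Plurality first-place counts: Nguyen 0, Park 3, Okoro 2, Silva 4 → Silva.
Borda totals: Nguyen 9, Park 13, Okoro 15, Silva 17 → Silva.
The two rules agree on Silva.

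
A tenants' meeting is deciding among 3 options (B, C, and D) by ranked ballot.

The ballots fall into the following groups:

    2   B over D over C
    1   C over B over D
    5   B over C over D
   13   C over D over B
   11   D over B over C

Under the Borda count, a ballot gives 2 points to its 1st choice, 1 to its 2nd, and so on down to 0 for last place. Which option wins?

D

Borda scores:
  B: 2·2 + 1 + 5·2 + 13·0 + 11·1 = 26
  C: 2·0 + 2 + 5·1 + 13·2 + 11·0 = 33
  D: 2·1 + 0 + 5·0 + 13·1 + 11·2 = 37
D has the highest total.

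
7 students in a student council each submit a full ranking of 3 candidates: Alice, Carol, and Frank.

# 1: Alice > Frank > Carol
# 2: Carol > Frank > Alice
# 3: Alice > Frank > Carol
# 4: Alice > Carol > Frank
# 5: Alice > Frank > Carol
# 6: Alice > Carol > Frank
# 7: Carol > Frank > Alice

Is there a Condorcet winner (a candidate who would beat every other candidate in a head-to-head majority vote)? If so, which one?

Alice

Head-to-head results (7 voters total):
Alice vs Carol: Alice wins 5–2.
Alice vs Frank: Alice wins 5–2.
Carol vs Frank: Carol wins 4–3.
Alice beats each rival — Carol (5–2), Frank (5–2) — so Alice is the Condorcet winner.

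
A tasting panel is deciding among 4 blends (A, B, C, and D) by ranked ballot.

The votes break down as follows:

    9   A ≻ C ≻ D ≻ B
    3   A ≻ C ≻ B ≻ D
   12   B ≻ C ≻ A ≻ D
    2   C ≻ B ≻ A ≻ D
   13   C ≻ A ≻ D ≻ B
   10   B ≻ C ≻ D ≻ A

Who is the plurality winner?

B

First-place vote totals:
  A: 12
  B: 22
  C: 15
  D: 0
B has the most first-place votes.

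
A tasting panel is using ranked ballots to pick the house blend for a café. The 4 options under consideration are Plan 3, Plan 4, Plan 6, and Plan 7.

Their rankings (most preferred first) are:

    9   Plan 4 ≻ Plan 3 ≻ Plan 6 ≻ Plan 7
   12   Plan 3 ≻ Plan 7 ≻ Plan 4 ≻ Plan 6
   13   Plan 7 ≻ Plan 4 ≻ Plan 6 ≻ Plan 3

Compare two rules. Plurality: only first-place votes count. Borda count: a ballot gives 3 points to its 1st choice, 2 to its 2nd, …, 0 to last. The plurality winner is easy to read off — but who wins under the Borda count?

Plurality first-place counts: Plan 3 12, Plan 4 9, Plan 6 0, Plan 7 13 → Plan 7.
Borda totals: Plan 3 54, Plan 4 65, Plan 6 22, Plan 7 63 → Plan 4.

Plan 4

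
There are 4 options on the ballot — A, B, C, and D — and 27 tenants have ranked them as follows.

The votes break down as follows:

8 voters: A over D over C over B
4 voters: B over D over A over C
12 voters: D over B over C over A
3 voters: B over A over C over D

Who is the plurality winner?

D

First-place vote totals:
  A: 8
  B: 7
  C: 0
  D: 12
D has the most first-place votes.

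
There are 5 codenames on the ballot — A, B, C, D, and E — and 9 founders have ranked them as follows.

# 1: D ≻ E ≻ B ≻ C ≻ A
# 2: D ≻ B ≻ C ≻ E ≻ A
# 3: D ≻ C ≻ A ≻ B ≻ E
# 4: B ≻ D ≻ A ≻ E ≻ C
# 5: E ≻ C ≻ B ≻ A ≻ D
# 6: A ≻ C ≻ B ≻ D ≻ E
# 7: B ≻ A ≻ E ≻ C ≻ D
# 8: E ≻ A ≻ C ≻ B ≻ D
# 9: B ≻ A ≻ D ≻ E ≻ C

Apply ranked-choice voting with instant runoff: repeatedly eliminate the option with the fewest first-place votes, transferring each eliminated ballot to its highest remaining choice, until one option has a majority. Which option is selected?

Round 1: B 3, D 3, E 2, A 1, C 0. C has the fewest and is eliminated.
Round 2: B 3, D 3, E 2, A 1. A has the fewest and is eliminated.
Round 3: B 4, D 3, E 2. E has the fewest and is eliminated.
Round 4: B 6, D 3. B has a majority.

B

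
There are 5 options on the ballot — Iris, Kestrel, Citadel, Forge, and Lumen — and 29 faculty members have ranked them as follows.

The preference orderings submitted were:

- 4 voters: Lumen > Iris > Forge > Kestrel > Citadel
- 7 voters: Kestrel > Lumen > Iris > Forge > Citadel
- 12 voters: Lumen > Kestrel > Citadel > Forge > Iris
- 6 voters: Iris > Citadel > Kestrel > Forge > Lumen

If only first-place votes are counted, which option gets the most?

Lumen

First-place vote totals:
  Iris: 6
  Kestrel: 7
  Citadel: 0
  Forge: 0
  Lumen: 16
Lumen has the most first-place votes.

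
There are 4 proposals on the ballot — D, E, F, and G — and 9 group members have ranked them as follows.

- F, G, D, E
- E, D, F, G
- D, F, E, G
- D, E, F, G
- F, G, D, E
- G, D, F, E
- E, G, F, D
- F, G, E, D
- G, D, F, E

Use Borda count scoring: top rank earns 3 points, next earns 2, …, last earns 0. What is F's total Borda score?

16

Borda scores:
  D: 1 + 2 + 3 + 3 + 1 + 2 + 0 + 0 + 2 = 14
  E: 0 + 3 + 1 + 2 + 0 + 0 + 3 + 1 + 0 = 10
  F: 3 + 1 + 2 + 1 + 3 + 1 + 1 + 3 + 1 = 16
  G: 2 + 0 + 0 + 0 + 2 + 3 + 2 + 2 + 3 = 14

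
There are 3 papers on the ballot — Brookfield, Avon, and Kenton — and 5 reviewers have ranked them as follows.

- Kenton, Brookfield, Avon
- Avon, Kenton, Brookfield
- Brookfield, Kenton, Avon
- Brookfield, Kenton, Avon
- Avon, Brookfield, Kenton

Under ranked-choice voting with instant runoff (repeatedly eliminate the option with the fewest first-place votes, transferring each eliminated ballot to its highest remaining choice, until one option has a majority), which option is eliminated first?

Kenton

Round 1: Brookfield 2, Avon 2, Kenton 1. Kenton has the fewest and is eliminated.
Round 2: Brookfield 3, Avon 2. Brookfield has a majority.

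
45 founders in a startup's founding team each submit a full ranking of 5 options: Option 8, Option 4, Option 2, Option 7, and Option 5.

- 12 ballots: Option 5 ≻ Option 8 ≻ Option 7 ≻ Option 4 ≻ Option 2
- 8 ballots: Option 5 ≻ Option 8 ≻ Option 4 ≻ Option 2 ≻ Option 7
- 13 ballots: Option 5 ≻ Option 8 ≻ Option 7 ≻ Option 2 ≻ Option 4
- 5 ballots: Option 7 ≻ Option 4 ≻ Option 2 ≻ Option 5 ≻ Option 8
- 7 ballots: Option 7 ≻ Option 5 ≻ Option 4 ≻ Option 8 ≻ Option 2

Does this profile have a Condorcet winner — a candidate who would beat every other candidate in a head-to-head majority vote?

Yes

Head-to-head results (45 voters total):
Option 8 vs Option 4: Option 8 wins 33–12.
Option 8 vs Option 2: Option 8 wins 40–5.
Option 8 vs Option 7: Option 8 wins 33–12.
Option 8 vs Option 5: Option 5 wins 45–0.
Option 4 vs Option 2: Option 4 wins 32–13.
Option 4 vs Option 7: Option 7 wins 37–8.
Option 4 vs Option 5: Option 5 wins 40–5.
Option 2 vs Option 7: Option 7 wins 37–8.
Option 2 vs Option 5: Option 5 wins 40–5.
Option 7 vs Option 5: Option 5 wins 33–12.
Option 5 beats each rival — Option 8 (45–0), Option 4 (40–5), Option 2 (40–5), Option 7 (33–12) — so Option 5 is the Condorcet winner.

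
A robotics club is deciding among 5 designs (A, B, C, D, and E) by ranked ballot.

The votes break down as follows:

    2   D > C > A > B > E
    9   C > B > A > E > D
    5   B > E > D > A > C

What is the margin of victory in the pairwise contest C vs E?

Ballots ranking C above E: 2+9 = 11.
Ballots ranking E above C: 5.
C wins 11–5, a margin of 6.

6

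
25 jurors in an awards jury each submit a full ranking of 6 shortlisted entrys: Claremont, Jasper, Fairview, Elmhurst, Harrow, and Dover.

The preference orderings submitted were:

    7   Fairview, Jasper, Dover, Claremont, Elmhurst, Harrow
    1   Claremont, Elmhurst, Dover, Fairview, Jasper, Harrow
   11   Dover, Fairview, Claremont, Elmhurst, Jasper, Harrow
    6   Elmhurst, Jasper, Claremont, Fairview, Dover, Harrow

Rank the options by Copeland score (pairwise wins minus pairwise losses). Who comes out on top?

Fairview

Pairwise results:
  Claremont vs Jasper: Jasper wins 13–12.
  Claremont vs Fairview: Fairview wins 18–7.
  Claremont vs Elmhurst: Claremont wins 19–6.
  Claremont vs Harrow: Claremont wins 25–0.
  Claremont vs Dover: Dover wins 18–7.
  Jasper vs Fairview: Fairview wins 19–6.
  Jasper vs Elmhurst: Elmhurst wins 18–7.
  Jasper vs Harrow: Jasper wins 25–0.
  Jasper vs Dover: Jasper wins 13–12.
  Fairview vs Elmhurst: Fairview wins 18–7.
  Fairview vs Harrow: Fairview wins 25–0.
  Fairview vs Dover: Fairview wins 13–12.
  Elmhurst vs Harrow: Elmhurst wins 25–0.
  Elmhurst vs Dover: Dover wins 18–7.
  Harrow vs Dover: Dover wins 25–0.
Copeland scores (wins − losses):
  Claremont: 2 − 3 = -1
  Jasper: 3 − 2 = 1
  Fairview: 5 − 0 = 5
  Elmhurst: 2 − 3 = -1
  Harrow: 0 − 5 = -5
  Dover: 3 − 2 = 1
Fairview has the best Copeland score.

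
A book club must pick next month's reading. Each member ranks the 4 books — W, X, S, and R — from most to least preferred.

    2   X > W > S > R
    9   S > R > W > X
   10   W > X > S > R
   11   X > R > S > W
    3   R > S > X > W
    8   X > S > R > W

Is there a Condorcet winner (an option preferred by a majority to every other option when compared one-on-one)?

Head-to-head results (43 voters total):
W vs X: X wins 24–19.
W vs S: S wins 31–12.
W vs R: R wins 31–12.
X vs S: X wins 31–12.
X vs R: X wins 31–12.
S vs R: S wins 29–14.
X beats each rival — W (24–19), S (31–12), R (31–12) — so X is the Condorcet winner.

Yes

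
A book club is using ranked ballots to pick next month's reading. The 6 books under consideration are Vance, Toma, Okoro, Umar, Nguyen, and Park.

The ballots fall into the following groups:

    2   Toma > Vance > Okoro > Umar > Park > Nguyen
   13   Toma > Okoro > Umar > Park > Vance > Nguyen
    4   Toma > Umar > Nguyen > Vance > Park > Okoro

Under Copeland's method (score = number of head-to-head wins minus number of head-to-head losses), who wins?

Pairwise results:
  Vance vs Toma: Toma wins 19–0.
  Vance vs Okoro: Okoro wins 13–6.
  Vance vs Umar: Umar wins 17–2.
  Vance vs Nguyen: Vance wins 15–4.
  Vance vs Park: Park wins 13–6.
  Toma vs Okoro: Toma wins 19–0.
  Toma vs Umar: Toma wins 19–0.
  Toma vs Nguyen: Toma wins 19–0.
  Toma vs Park: Toma wins 19–0.
  Okoro vs Umar: Okoro wins 15–4.
  Okoro vs Nguyen: Okoro wins 15–4.
  Okoro vs Park: Okoro wins 15–4.
  Umar vs Nguyen: Umar wins 19–0.
  Umar vs Park: Umar wins 19–0.
  Nguyen vs Park: Park wins 15–4.
Copeland scores (wins − losses):
  Vance: 1 − 4 = -3
  Toma: 5 − 0 = 5
  Okoro: 4 − 1 = 3
  Umar: 3 − 2 = 1
  Nguyen: 0 − 5 = -5
  Park: 2 − 3 = -1
Toma has the best Copeland score.

Toma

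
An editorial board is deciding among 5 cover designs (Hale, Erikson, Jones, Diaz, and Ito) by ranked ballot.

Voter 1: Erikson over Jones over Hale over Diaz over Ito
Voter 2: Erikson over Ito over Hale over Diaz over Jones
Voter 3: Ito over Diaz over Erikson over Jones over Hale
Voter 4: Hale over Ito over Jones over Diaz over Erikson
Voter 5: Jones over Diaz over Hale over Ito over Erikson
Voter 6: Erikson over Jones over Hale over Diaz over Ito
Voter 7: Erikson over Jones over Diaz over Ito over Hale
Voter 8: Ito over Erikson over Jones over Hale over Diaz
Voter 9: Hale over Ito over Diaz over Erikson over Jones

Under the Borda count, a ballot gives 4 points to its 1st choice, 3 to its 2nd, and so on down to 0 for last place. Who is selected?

Borda scores:
  Hale: 2 + 2 + 0 + 4 + 2 + 2 + 0 + 1 + 4 = 17
  Erikson: 4 + 4 + 2 + 0 + 0 + 4 + 4 + 3 + 1 = 22
  Jones: 3 + 0 + 1 + 2 + 4 + 3 + 3 + 2 + 0 = 18
  Diaz: 1 + 1 + 3 + 1 + 3 + 1 + 2 + 0 + 2 = 14
  Ito: 0 + 3 + 4 + 3 + 1 + 0 + 1 + 4 + 3 = 19
Erikson has the highest total.

Erikson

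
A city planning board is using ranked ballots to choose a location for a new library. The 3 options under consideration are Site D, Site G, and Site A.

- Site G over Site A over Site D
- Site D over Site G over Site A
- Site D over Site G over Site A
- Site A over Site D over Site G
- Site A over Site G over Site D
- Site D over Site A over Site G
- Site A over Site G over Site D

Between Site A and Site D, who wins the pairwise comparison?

Ballots ranking Site A above Site D: 4.
Ballots ranking Site D above Site A: 3.
Site A wins the head-to-head, 4–3.

Site A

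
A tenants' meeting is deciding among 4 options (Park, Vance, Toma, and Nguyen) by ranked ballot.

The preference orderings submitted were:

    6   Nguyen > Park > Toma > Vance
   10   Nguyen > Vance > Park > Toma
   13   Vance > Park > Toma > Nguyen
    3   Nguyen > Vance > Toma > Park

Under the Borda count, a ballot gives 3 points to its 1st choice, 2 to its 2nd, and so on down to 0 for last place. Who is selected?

Borda scores:
  Park: 6·2 + 10·1 + 13·2 + 3·0 = 48
  Vance: 6·0 + 10·2 + 13·3 + 3·2 = 65
  Toma: 6·1 + 10·0 + 13·1 + 3·1 = 22
  Nguyen: 6·3 + 10·3 + 13·0 + 3·3 = 57
Vance has the highest total.

Vance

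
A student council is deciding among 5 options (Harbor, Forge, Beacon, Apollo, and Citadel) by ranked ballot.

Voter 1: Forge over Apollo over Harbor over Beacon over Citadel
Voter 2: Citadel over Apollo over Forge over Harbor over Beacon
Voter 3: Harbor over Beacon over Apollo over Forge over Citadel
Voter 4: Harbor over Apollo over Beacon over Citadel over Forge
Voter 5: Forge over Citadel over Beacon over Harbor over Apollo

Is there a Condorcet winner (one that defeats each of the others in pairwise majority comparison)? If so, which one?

Head-to-head results (5 voters total):
Harbor vs Forge: Forge wins 3–2.
Harbor vs Beacon: Harbor wins 4–1.
Harbor vs Apollo: Harbor wins 3–2.
Harbor vs Citadel: Harbor wins 3–2.
Forge vs Beacon: Forge wins 3–2.
Forge vs Apollo: Apollo wins 3–2.
Forge vs Citadel: Forge wins 3–2.
Beacon vs Apollo: Apollo wins 3–2.
Beacon vs Citadel: Beacon wins 3–2.
Apollo vs Citadel: Apollo wins 3–2.
No candidate beats all others: Harbor beats Apollo beats Forge beats Harbor, a majority cycle.

None — there is no Condorcet winner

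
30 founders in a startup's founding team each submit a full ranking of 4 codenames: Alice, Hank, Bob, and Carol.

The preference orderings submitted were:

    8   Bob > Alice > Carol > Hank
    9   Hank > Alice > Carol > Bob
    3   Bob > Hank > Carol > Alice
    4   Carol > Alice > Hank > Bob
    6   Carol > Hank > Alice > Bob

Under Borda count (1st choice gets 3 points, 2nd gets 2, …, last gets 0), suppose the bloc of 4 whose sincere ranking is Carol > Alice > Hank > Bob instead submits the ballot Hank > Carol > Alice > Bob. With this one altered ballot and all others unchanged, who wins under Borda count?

Borda totals with the altered ballot: Alice 44, Hank 57, Bob 33, Carol 46.
The switch changes the winner from Carol to Hank.

Hank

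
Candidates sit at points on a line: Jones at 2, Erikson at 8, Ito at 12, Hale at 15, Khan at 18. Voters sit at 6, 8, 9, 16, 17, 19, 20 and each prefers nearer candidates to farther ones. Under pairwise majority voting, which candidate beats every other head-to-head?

Hale

With single-peaked preferences on a line, the Condorcet winner is the candidate closest to the median voter.
The median voter (position 16) is closest to Hale at 15.
Check: Hale vs Khan — voters closer to Hale: 4 of 7.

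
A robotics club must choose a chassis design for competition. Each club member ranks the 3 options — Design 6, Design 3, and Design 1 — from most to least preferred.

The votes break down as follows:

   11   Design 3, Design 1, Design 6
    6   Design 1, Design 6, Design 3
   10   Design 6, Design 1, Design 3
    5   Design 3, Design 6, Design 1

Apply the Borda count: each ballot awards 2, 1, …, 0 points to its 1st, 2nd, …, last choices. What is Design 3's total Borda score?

32

Borda scores:
  Design 6: 11·0 + 6·1 + 10·2 + 5·1 = 31
  Design 3: 11·2 + 6·0 + 10·0 + 5·2 = 32
  Design 1: 11·1 + 6·2 + 10·1 + 5·0 = 33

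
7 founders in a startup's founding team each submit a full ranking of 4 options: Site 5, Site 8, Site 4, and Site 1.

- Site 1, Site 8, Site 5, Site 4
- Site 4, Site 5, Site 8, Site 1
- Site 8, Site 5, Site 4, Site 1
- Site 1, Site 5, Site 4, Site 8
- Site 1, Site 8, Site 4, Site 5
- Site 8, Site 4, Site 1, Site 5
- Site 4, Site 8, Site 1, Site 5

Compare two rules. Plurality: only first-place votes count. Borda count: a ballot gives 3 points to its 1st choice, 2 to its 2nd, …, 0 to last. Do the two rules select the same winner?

Plurality first-place counts: Site 5 0, Site 8 2, Site 4 2, Site 1 3 → Site 1.
Borda totals: Site 5 7, Site 8 13, Site 4 11, Site 1 11 → Site 8.
The two rules disagree: plurality picks Site 1, Borda picks Site 8.

No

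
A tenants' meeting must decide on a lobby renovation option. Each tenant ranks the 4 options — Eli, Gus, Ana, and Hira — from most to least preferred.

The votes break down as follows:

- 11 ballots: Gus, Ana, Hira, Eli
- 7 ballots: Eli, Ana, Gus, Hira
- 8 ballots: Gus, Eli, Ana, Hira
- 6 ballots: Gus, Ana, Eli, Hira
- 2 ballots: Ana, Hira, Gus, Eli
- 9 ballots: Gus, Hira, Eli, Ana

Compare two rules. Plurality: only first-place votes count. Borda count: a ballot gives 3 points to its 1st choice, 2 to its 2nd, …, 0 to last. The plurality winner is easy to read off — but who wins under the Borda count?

Plurality first-place counts: Eli 7, Gus 34, Ana 2, Hira 0 → Gus.
Borda totals: Eli 52, Gus 111, Ana 62, Hira 33 → Gus.

Gus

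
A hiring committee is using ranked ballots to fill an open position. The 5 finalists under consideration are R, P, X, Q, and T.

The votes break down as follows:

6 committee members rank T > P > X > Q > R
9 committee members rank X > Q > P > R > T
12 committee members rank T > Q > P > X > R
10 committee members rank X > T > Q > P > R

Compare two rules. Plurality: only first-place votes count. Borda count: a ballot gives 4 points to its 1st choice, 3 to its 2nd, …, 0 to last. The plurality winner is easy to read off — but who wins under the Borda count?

T

Plurality first-place counts: R 0, P 0, X 19, Q 0, T 18 → X.
Borda totals: R 9, P 70, X 100, Q 89, T 102 → T.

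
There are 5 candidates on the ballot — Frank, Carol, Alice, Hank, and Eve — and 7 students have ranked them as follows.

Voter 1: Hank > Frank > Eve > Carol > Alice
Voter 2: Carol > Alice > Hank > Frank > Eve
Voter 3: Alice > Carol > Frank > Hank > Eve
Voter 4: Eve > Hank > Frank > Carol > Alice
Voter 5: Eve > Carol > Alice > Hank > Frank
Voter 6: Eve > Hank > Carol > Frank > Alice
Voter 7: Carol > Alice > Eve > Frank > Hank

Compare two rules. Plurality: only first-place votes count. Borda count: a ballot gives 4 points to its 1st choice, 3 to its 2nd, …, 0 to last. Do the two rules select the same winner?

Plurality first-place counts: Frank 0, Carol 2, Alice 1, Hank 1, Eve 3 → Eve.
Borda totals: Frank 10, Carol 18, Alice 12, Hank 14, Eve 16 → Carol.
The two rules disagree: plurality picks Eve, Borda picks Carol.

No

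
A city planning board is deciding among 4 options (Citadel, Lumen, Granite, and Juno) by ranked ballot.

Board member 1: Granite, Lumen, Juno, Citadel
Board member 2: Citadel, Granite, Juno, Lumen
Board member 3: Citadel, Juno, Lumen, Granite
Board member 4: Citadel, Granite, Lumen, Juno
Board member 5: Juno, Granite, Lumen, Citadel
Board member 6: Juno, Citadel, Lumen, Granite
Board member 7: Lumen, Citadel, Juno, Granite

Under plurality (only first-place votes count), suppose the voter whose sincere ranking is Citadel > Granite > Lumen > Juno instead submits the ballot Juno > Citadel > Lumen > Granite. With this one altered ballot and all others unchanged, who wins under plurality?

First-place totals with the altered ballot: Citadel 2, Lumen 1, Granite 1, Juno 3.
The switch changes the winner from Citadel to Juno.

Juno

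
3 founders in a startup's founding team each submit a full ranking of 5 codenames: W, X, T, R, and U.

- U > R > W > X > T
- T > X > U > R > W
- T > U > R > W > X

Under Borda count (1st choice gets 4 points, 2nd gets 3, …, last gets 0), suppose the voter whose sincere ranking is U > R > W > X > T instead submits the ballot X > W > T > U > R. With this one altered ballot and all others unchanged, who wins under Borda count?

T

Borda totals with the altered ballot: W 4, X 7, T 10, R 3, U 6.
The switch changes the winner from U to T.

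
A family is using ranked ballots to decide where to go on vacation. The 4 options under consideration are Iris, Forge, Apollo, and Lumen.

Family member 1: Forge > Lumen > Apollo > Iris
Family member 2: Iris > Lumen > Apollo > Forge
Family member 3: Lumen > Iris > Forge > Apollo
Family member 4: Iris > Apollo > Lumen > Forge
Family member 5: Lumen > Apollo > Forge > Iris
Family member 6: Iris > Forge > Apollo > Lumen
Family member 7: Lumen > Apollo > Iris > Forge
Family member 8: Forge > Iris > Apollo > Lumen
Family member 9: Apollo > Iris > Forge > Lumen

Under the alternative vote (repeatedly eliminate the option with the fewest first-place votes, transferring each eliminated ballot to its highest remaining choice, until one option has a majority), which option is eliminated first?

Apollo

Round 1: Iris 3, Lumen 3, Forge 2, Apollo 1. Apollo has the fewest and is eliminated.
Round 2: Iris 4, Lumen 3, Forge 2. Forge has the fewest and is eliminated.
Round 3: Iris 5, Lumen 4. Iris has a majority.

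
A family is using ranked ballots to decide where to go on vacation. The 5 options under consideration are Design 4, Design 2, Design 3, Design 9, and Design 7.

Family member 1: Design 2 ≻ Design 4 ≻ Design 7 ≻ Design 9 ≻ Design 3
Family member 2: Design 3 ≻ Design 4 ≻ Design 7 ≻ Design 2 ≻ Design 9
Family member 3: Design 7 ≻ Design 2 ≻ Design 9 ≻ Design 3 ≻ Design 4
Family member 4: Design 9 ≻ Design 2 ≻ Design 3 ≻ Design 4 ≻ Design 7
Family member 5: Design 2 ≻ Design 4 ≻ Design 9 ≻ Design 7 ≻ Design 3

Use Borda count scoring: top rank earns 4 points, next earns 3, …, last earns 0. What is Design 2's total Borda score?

Borda scores:
  Design 4: 3 + 3 + 0 + 1 + 3 = 10
  Design 2: 4 + 1 + 3 + 3 + 4 = 15
  Design 3: 0 + 4 + 1 + 2 + 0 = 7
  Design 9: 1 + 0 + 2 + 4 + 2 = 9
  Design 7: 2 + 2 + 4 + 0 + 1 = 9

15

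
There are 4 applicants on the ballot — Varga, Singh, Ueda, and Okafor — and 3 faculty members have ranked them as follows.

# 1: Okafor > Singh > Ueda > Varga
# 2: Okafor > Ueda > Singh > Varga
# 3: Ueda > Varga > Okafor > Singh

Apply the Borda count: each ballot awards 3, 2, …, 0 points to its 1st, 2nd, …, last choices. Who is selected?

Borda scores:
  Varga: 0 + 0 + 2 = 2
  Singh: 2 + 1 + 0 = 3
  Ueda: 1 + 2 + 3 = 6
  Okafor: 3 + 3 + 1 = 7
Okafor has the highest total.

Okafor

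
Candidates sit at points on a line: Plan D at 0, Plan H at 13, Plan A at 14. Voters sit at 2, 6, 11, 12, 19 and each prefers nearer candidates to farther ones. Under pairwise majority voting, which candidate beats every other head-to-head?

With single-peaked preferences on a line, the Condorcet winner is the candidate closest to the median voter.
The median voter (position 11) is closest to Plan H at 13.
Check: Plan H vs Plan D — voters closer to Plan H: 3 of 5.

Plan H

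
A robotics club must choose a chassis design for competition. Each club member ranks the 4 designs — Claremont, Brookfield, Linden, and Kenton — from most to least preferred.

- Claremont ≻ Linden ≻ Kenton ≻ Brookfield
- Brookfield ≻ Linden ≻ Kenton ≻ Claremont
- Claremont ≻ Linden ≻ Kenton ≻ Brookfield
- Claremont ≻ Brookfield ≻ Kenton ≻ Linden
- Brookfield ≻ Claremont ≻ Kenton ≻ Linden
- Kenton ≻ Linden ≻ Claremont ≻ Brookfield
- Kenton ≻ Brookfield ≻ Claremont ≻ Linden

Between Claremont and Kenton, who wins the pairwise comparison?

Ballots ranking Claremont above Kenton: 4.
Ballots ranking Kenton above Claremont: 3.
Claremont wins the head-to-head, 4–3.

Claremont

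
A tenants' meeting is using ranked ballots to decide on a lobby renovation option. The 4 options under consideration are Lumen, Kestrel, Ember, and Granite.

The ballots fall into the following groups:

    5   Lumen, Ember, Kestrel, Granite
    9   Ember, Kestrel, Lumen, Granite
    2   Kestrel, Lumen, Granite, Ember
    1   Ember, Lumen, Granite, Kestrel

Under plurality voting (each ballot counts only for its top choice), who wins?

Ember

First-place vote totals:
  Lumen: 5
  Kestrel: 2
  Ember: 10
  Granite: 0
Ember has the most first-place votes.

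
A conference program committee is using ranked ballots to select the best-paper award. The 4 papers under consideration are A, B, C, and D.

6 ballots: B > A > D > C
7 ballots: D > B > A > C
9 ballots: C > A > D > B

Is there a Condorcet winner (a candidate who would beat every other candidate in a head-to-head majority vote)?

No

Head-to-head results (22 voters total):
A vs B: B wins 13–9.
A vs C: A wins 13–9.
A vs D: A wins 15–7.
B vs C: B wins 13–9.
B vs D: D wins 16–6.
C vs D: D wins 13–9.
No candidate beats all others: A beats D beats B beats A, a majority cycle.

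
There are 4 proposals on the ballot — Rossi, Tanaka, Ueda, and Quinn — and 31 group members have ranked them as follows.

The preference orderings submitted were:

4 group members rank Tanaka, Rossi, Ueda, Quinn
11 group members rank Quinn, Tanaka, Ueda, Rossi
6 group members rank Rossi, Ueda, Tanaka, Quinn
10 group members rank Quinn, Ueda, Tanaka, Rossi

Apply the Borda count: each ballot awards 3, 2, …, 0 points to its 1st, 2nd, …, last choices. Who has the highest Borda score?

Borda scores:
  Rossi: 4·2 + 11·0 + 6·3 + 10·0 = 26
  Tanaka: 4·3 + 11·2 + 6·1 + 10·1 = 50
  Ueda: 4·1 + 11·1 + 6·2 + 10·2 = 47
  Quinn: 4·0 + 11·3 + 6·0 + 10·3 = 63
Quinn has the highest total.

Quinn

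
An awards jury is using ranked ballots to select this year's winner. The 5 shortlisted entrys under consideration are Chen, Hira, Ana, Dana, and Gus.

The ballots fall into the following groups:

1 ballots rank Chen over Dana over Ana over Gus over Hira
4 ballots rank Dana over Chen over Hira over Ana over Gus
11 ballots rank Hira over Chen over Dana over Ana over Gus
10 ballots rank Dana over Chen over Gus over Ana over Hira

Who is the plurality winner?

First-place vote totals:
  Chen: 1
  Hira: 11
  Ana: 0
  Dana: 14
  Gus: 0
Dana has the most first-place votes.

Dana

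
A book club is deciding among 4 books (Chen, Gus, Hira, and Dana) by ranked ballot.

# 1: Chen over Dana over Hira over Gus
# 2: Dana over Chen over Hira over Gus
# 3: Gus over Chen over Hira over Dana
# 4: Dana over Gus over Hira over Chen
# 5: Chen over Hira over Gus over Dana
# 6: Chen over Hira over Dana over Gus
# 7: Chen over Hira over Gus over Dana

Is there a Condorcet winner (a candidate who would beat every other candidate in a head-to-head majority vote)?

Yes

Head-to-head results (7 voters total):
Chen vs Gus: Chen wins 5–2.
Chen vs Hira: Chen wins 6–1.
Chen vs Dana: Chen wins 5–2.
Gus vs Hira: Hira wins 5–2.
Gus vs Dana: Dana wins 4–3.
Hira vs Dana: Hira wins 4–3.
Chen beats each rival — Gus (5–2), Hira (6–1), Dana (5–2) — so Chen is the Condorcet winner.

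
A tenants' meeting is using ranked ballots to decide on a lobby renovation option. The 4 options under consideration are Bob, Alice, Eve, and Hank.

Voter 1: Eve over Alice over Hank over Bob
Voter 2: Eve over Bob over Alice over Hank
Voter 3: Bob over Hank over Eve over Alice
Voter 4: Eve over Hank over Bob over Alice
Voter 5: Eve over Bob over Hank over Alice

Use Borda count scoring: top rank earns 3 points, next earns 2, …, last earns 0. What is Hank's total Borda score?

Borda scores:
  Bob: 0 + 2 + 3 + 1 + 2 = 8
  Alice: 2 + 1 + 0 + 0 + 0 = 3
  Eve: 3 + 3 + 1 + 3 + 3 = 13
  Hank: 1 + 0 + 2 + 2 + 1 = 6

6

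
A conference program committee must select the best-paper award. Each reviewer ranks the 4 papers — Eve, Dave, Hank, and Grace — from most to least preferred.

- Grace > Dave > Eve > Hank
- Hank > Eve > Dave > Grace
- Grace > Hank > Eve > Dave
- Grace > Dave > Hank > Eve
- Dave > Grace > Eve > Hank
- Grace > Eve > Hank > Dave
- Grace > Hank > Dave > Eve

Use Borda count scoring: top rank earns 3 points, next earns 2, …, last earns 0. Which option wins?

Borda scores:
  Eve: 1 + 2 + 1 + 0 + 1 + 2 + 0 = 7
  Dave: 2 + 1 + 0 + 2 + 3 + 0 + 1 = 9
  Hank: 0 + 3 + 2 + 1 + 0 + 1 + 2 = 9
  Grace: 3 + 0 + 3 + 3 + 2 + 3 + 3 = 17
Grace has the highest total.

Grace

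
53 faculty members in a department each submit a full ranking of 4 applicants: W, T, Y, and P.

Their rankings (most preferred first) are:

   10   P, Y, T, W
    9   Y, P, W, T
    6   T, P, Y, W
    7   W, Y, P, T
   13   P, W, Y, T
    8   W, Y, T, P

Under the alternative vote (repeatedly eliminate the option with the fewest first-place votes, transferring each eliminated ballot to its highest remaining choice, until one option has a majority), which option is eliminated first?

T

Round 1: P 23, W 15, Y 9, T 6. T has the fewest and is eliminated.
Round 2: P 29, W 15, Y 9. P has a majority.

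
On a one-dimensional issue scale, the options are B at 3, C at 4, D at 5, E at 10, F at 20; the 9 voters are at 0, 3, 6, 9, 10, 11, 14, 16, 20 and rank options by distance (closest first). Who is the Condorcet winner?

E

With single-peaked preferences on a line, the Condorcet winner is the candidate closest to the median voter.
The median voter (position 10) is closest to E at 10.
Check: E vs C — voters closer to E: 6 of 9.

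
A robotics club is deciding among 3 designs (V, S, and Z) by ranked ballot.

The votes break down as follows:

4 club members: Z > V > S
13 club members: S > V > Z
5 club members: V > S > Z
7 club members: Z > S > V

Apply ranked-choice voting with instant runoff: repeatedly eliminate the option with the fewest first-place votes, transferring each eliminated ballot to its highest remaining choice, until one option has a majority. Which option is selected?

S

Round 1: S 13, Z 11, V 5. V has the fewest and is eliminated.
Round 2: S 18, Z 11. S has a majority.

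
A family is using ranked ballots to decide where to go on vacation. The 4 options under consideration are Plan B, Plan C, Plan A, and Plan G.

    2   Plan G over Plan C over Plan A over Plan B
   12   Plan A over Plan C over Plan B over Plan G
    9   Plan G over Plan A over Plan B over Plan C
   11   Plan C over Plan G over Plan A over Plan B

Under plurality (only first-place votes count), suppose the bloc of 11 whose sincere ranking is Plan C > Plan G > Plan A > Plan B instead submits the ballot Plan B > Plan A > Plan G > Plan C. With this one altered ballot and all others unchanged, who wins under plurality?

Plan A

First-place totals with the altered ballot: Plan B 11, Plan C 0, Plan A 12, Plan G 11.
The winner is unchanged: still Plan A.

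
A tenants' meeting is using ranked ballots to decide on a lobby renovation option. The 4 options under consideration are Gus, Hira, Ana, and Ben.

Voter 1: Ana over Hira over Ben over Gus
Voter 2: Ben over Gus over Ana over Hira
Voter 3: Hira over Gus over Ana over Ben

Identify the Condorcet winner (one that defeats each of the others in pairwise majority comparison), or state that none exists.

None — there is no Condorcet winner

Head-to-head results (3 voters total):
Gus vs Hira: Hira wins 2–1.
Gus vs Ana: Gus wins 2–1.
Gus vs Ben: Ben wins 2–1.
Hira vs Ana: Ana wins 2–1.
Hira vs Ben: Hira wins 2–1.
Ana vs Ben: Ana wins 2–1.
No candidate beats all others: Gus beats Ana beats Hira beats Gus, a majority cycle.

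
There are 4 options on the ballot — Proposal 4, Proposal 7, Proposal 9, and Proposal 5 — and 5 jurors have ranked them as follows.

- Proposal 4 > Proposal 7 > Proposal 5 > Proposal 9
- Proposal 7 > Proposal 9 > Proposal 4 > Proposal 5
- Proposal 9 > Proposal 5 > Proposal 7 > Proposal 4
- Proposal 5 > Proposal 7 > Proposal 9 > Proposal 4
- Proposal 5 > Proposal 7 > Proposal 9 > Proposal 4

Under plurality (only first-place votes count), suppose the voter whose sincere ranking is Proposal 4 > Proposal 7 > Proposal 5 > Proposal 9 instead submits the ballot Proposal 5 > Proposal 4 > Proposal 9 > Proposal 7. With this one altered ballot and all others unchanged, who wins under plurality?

First-place totals with the altered ballot: Proposal 4 0, Proposal 7 1, Proposal 9 1, Proposal 5 3.
The winner is unchanged: still Proposal 5.

Proposal 5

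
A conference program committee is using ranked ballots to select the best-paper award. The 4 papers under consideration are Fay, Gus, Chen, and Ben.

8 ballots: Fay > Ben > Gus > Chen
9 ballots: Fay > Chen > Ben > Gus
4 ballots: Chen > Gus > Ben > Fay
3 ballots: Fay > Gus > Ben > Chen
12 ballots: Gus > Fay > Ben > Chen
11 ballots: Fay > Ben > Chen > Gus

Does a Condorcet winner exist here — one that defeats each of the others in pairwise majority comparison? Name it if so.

Head-to-head results (47 voters total):
Fay vs Gus: Fay wins 31–16.
Fay vs Chen: Fay wins 43–4.
Fay vs Ben: Fay wins 43–4.
Gus vs Chen: Chen wins 24–23.
Gus vs Ben: Ben wins 28–19.
Chen vs Ben: Ben wins 34–13.
Fay beats each rival — Gus (31–16), Chen (43–4), Ben (43–4) — so Fay is the Condorcet winner.

Fay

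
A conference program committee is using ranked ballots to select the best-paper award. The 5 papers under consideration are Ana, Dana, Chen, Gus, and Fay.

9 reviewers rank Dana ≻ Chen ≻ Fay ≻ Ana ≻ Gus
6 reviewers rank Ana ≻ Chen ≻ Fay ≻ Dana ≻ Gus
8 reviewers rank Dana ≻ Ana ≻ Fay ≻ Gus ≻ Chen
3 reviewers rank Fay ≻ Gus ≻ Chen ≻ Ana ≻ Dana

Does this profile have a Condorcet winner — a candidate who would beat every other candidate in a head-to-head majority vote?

Head-to-head results (26 voters total):
Ana vs Dana: Dana wins 17–9.
Ana vs Chen: Ana wins 14–12.
Ana vs Gus: Ana wins 23–3.
Ana vs Fay: Ana wins 14–12.
Dana vs Chen: Dana wins 17–9.
Dana vs Gus: Dana wins 23–3.
Dana vs Fay: Dana wins 17–9.
Chen vs Gus: Chen wins 15–11.
Chen vs Fay: Chen wins 15–11.
Gus vs Fay: Fay wins 26–0.
Dana beats each rival — Ana (17–9), Chen (17–9), Gus (23–3), Fay (17–9) — so Dana is the Condorcet winner.

Yes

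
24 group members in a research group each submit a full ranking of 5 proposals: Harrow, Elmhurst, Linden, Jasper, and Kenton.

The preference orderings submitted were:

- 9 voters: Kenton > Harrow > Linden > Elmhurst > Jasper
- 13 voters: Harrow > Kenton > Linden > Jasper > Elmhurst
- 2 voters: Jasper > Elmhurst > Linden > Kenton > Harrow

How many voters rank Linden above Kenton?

Ballots ranking Linden above Kenton: 2.
Ballots ranking Kenton above Linden: 9+13 = 22.
So 2 of 24 voters prefer Linden to Kenton.

2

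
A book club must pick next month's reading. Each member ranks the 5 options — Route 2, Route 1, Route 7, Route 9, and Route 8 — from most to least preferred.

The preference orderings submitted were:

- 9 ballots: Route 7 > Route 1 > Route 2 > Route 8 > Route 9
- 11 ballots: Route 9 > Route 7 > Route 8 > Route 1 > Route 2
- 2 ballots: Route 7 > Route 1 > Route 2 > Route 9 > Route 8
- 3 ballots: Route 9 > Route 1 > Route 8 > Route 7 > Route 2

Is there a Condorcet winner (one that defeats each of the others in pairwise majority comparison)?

Head-to-head results (25 voters total):
Route 2 vs Route 1: Route 1 wins 25–0.
Route 2 vs Route 7: Route 7 wins 25–0.
Route 2 vs Route 9: Route 9 wins 14–11.
Route 2 vs Route 8: Route 8 wins 14–11.
Route 1 vs Route 7: Route 7 wins 22–3.
Route 1 vs Route 9: Route 9 wins 14–11.
Route 1 vs Route 8: Route 1 wins 14–11.
Route 7 vs Route 9: Route 9 wins 14–11.
Route 7 vs Route 8: Route 7 wins 22–3.
Route 9 vs Route 8: Route 9 wins 16–9.
Route 9 beats each rival — Route 2 (14–11), Route 1 (14–11), Route 7 (14–11), Route 8 (16–9) — so Route 9 is the Condorcet winner.

Yes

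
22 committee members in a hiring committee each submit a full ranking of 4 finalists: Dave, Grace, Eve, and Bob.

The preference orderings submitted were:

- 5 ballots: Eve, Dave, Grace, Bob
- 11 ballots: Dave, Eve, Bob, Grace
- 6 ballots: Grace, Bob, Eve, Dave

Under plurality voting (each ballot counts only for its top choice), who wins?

First-place vote totals:
  Dave: 11
  Grace: 6
  Eve: 5
  Bob: 0
Dave has the most first-place votes.

Dave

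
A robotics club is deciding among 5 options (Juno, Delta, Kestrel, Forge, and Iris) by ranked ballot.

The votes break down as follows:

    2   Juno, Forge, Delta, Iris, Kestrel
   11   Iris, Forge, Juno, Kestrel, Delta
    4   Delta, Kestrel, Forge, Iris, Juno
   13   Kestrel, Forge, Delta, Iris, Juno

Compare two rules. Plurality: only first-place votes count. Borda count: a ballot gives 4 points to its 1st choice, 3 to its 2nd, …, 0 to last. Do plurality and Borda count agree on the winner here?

No

Plurality first-place counts: Juno 2, Delta 4, Kestrel 13, Forge 0, Iris 11 → Kestrel.
Borda totals: Juno 30, Delta 46, Kestrel 75, Forge 86, Iris 63 → Forge.
The two rules disagree: plurality picks Kestrel, Borda picks Forge.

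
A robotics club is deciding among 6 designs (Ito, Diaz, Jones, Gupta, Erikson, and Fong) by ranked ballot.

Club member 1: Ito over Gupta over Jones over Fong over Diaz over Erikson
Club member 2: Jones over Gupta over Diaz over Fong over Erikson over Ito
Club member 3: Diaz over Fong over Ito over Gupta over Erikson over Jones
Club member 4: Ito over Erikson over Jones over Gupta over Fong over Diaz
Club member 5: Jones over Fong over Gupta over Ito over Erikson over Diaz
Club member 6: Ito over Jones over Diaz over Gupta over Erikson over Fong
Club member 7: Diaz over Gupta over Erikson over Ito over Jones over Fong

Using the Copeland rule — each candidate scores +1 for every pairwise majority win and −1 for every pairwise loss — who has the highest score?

Pairwise results:
  Ito vs Diaz: Ito wins 4–3.
  Ito vs Jones: Ito wins 5–2.
  Ito vs Gupta: Ito wins 4–3.
  Ito vs Erikson: Ito wins 5–2.
  Ito vs Fong: Ito wins 4–3.
  Diaz vs Jones: Jones wins 5–2.
  Diaz vs Gupta: Gupta wins 4–3.
  Diaz vs Erikson: Diaz wins 5–2.
  Diaz vs Fong: Diaz wins 4–3.
  Jones vs Gupta: Jones wins 4–3.
  Jones vs Erikson: Jones wins 4–3.
  Jones vs Fong: Jones wins 6–1.
  Gupta vs Erikson: Gupta wins 6–1.
  Gupta vs Fong: Gupta wins 5–2.
  Erikson vs Fong: Fong wins 4–3.
Copeland scores (wins − losses):
  Ito: 5 − 0 = 5
  Diaz: 2 − 3 = -1
  Jones: 4 − 1 = 3
  Gupta: 3 − 2 = 1
  Erikson: 0 − 5 = -5
  Fong: 1 − 4 = -3
Ito has the best Copeland score.

Ito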